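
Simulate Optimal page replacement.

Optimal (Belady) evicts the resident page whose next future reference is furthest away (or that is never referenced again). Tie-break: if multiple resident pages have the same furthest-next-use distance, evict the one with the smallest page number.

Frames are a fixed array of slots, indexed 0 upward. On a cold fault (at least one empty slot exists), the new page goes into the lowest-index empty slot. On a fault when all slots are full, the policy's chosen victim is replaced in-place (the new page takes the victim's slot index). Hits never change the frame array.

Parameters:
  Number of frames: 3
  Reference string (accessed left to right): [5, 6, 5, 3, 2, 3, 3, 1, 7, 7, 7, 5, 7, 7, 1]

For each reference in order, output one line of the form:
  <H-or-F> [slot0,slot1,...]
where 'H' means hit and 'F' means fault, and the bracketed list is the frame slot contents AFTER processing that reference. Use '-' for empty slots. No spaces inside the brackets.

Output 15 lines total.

F [5,-,-]
F [5,6,-]
H [5,6,-]
F [5,6,3]
F [5,2,3]
H [5,2,3]
H [5,2,3]
F [5,1,3]
F [5,1,7]
H [5,1,7]
H [5,1,7]
H [5,1,7]
H [5,1,7]
H [5,1,7]
H [5,1,7]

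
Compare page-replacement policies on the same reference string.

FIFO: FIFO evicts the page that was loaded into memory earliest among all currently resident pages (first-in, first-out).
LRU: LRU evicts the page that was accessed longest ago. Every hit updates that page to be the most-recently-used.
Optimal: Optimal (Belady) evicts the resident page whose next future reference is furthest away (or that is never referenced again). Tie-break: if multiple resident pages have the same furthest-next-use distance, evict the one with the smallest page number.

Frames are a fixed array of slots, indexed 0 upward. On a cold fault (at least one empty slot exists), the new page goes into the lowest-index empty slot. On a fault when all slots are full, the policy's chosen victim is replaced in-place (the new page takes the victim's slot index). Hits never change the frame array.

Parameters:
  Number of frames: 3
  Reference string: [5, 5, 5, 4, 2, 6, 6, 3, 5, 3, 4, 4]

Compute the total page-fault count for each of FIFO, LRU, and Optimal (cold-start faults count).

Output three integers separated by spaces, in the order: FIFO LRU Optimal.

Answer: 7 7 5

Derivation:
--- FIFO ---
  step 0: ref 5 -> FAULT, frames=[5,-,-] (faults so far: 1)
  step 1: ref 5 -> HIT, frames=[5,-,-] (faults so far: 1)
  step 2: ref 5 -> HIT, frames=[5,-,-] (faults so far: 1)
  step 3: ref 4 -> FAULT, frames=[5,4,-] (faults so far: 2)
  step 4: ref 2 -> FAULT, frames=[5,4,2] (faults so far: 3)
  step 5: ref 6 -> FAULT, evict 5, frames=[6,4,2] (faults so far: 4)
  step 6: ref 6 -> HIT, frames=[6,4,2] (faults so far: 4)
  step 7: ref 3 -> FAULT, evict 4, frames=[6,3,2] (faults so far: 5)
  step 8: ref 5 -> FAULT, evict 2, frames=[6,3,5] (faults so far: 6)
  step 9: ref 3 -> HIT, frames=[6,3,5] (faults so far: 6)
  step 10: ref 4 -> FAULT, evict 6, frames=[4,3,5] (faults so far: 7)
  step 11: ref 4 -> HIT, frames=[4,3,5] (faults so far: 7)
  FIFO total faults: 7
--- LRU ---
  step 0: ref 5 -> FAULT, frames=[5,-,-] (faults so far: 1)
  step 1: ref 5 -> HIT, frames=[5,-,-] (faults so far: 1)
  step 2: ref 5 -> HIT, frames=[5,-,-] (faults so far: 1)
  step 3: ref 4 -> FAULT, frames=[5,4,-] (faults so far: 2)
  step 4: ref 2 -> FAULT, frames=[5,4,2] (faults so far: 3)
  step 5: ref 6 -> FAULT, evict 5, frames=[6,4,2] (faults so far: 4)
  step 6: ref 6 -> HIT, frames=[6,4,2] (faults so far: 4)
  step 7: ref 3 -> FAULT, evict 4, frames=[6,3,2] (faults so far: 5)
  step 8: ref 5 -> FAULT, evict 2, frames=[6,3,5] (faults so far: 6)
  step 9: ref 3 -> HIT, frames=[6,3,5] (faults so far: 6)
  step 10: ref 4 -> FAULT, evict 6, frames=[4,3,5] (faults so far: 7)
  step 11: ref 4 -> HIT, frames=[4,3,5] (faults so far: 7)
  LRU total faults: 7
--- Optimal ---
  step 0: ref 5 -> FAULT, frames=[5,-,-] (faults so far: 1)
  step 1: ref 5 -> HIT, frames=[5,-,-] (faults so far: 1)
  step 2: ref 5 -> HIT, frames=[5,-,-] (faults so far: 1)
  step 3: ref 4 -> FAULT, frames=[5,4,-] (faults so far: 2)
  step 4: ref 2 -> FAULT, frames=[5,4,2] (faults so far: 3)
  step 5: ref 6 -> FAULT, evict 2, frames=[5,4,6] (faults so far: 4)
  step 6: ref 6 -> HIT, frames=[5,4,6] (faults so far: 4)
  step 7: ref 3 -> FAULT, evict 6, frames=[5,4,3] (faults so far: 5)
  step 8: ref 5 -> HIT, frames=[5,4,3] (faults so far: 5)
  step 9: ref 3 -> HIT, frames=[5,4,3] (faults so far: 5)
  step 10: ref 4 -> HIT, frames=[5,4,3] (faults so far: 5)
  step 11: ref 4 -> HIT, frames=[5,4,3] (faults so far: 5)
  Optimal total faults: 5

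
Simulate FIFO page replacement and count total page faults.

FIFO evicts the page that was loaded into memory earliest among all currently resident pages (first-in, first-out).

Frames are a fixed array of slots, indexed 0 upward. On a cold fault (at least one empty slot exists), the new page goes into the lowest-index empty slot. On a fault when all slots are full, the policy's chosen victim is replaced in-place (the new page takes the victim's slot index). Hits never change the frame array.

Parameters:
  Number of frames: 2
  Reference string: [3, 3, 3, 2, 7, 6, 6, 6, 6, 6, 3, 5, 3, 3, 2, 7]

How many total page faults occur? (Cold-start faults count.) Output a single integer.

Step 0: ref 3 → FAULT, frames=[3,-]
Step 1: ref 3 → HIT, frames=[3,-]
Step 2: ref 3 → HIT, frames=[3,-]
Step 3: ref 2 → FAULT, frames=[3,2]
Step 4: ref 7 → FAULT (evict 3), frames=[7,2]
Step 5: ref 6 → FAULT (evict 2), frames=[7,6]
Step 6: ref 6 → HIT, frames=[7,6]
Step 7: ref 6 → HIT, frames=[7,6]
Step 8: ref 6 → HIT, frames=[7,6]
Step 9: ref 6 → HIT, frames=[7,6]
Step 10: ref 3 → FAULT (evict 7), frames=[3,6]
Step 11: ref 5 → FAULT (evict 6), frames=[3,5]
Step 12: ref 3 → HIT, frames=[3,5]
Step 13: ref 3 → HIT, frames=[3,5]
Step 14: ref 2 → FAULT (evict 3), frames=[2,5]
Step 15: ref 7 → FAULT (evict 5), frames=[2,7]
Total faults: 8

Answer: 8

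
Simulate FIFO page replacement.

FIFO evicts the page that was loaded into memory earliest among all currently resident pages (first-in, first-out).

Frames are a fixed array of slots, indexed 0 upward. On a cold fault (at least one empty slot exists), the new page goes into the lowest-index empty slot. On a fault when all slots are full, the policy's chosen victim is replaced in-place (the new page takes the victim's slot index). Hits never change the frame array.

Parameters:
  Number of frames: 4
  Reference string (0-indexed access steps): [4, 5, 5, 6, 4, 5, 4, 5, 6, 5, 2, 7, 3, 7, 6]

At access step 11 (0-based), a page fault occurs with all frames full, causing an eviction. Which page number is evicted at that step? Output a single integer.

Answer: 4

Derivation:
Step 0: ref 4 -> FAULT, frames=[4,-,-,-]
Step 1: ref 5 -> FAULT, frames=[4,5,-,-]
Step 2: ref 5 -> HIT, frames=[4,5,-,-]
Step 3: ref 6 -> FAULT, frames=[4,5,6,-]
Step 4: ref 4 -> HIT, frames=[4,5,6,-]
Step 5: ref 5 -> HIT, frames=[4,5,6,-]
Step 6: ref 4 -> HIT, frames=[4,5,6,-]
Step 7: ref 5 -> HIT, frames=[4,5,6,-]
Step 8: ref 6 -> HIT, frames=[4,5,6,-]
Step 9: ref 5 -> HIT, frames=[4,5,6,-]
Step 10: ref 2 -> FAULT, frames=[4,5,6,2]
Step 11: ref 7 -> FAULT, evict 4, frames=[7,5,6,2]
At step 11: evicted page 4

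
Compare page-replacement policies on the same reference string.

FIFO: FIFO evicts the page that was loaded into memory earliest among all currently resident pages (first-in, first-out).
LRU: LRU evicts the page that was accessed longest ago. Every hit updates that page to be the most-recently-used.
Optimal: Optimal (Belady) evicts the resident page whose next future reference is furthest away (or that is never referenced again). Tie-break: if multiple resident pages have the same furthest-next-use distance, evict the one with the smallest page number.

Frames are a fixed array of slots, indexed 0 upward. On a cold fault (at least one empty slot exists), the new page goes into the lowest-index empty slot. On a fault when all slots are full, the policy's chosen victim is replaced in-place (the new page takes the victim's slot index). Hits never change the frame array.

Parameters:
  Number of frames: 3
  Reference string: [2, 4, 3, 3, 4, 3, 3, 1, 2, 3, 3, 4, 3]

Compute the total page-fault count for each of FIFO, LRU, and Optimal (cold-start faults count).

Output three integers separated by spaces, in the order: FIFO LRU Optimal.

Answer: 7 6 5

Derivation:
--- FIFO ---
  step 0: ref 2 -> FAULT, frames=[2,-,-] (faults so far: 1)
  step 1: ref 4 -> FAULT, frames=[2,4,-] (faults so far: 2)
  step 2: ref 3 -> FAULT, frames=[2,4,3] (faults so far: 3)
  step 3: ref 3 -> HIT, frames=[2,4,3] (faults so far: 3)
  step 4: ref 4 -> HIT, frames=[2,4,3] (faults so far: 3)
  step 5: ref 3 -> HIT, frames=[2,4,3] (faults so far: 3)
  step 6: ref 3 -> HIT, frames=[2,4,3] (faults so far: 3)
  step 7: ref 1 -> FAULT, evict 2, frames=[1,4,3] (faults so far: 4)
  step 8: ref 2 -> FAULT, evict 4, frames=[1,2,3] (faults so far: 5)
  step 9: ref 3 -> HIT, frames=[1,2,3] (faults so far: 5)
  step 10: ref 3 -> HIT, frames=[1,2,3] (faults so far: 5)
  step 11: ref 4 -> FAULT, evict 3, frames=[1,2,4] (faults so far: 6)
  step 12: ref 3 -> FAULT, evict 1, frames=[3,2,4] (faults so far: 7)
  FIFO total faults: 7
--- LRU ---
  step 0: ref 2 -> FAULT, frames=[2,-,-] (faults so far: 1)
  step 1: ref 4 -> FAULT, frames=[2,4,-] (faults so far: 2)
  step 2: ref 3 -> FAULT, frames=[2,4,3] (faults so far: 3)
  step 3: ref 3 -> HIT, frames=[2,4,3] (faults so far: 3)
  step 4: ref 4 -> HIT, frames=[2,4,3] (faults so far: 3)
  step 5: ref 3 -> HIT, frames=[2,4,3] (faults so far: 3)
  step 6: ref 3 -> HIT, frames=[2,4,3] (faults so far: 3)
  step 7: ref 1 -> FAULT, evict 2, frames=[1,4,3] (faults so far: 4)
  step 8: ref 2 -> FAULT, evict 4, frames=[1,2,3] (faults so far: 5)
  step 9: ref 3 -> HIT, frames=[1,2,3] (faults so far: 5)
  step 10: ref 3 -> HIT, frames=[1,2,3] (faults so far: 5)
  step 11: ref 4 -> FAULT, evict 1, frames=[4,2,3] (faults so far: 6)
  step 12: ref 3 -> HIT, frames=[4,2,3] (faults so far: 6)
  LRU total faults: 6
--- Optimal ---
  step 0: ref 2 -> FAULT, frames=[2,-,-] (faults so far: 1)
  step 1: ref 4 -> FAULT, frames=[2,4,-] (faults so far: 2)
  step 2: ref 3 -> FAULT, frames=[2,4,3] (faults so far: 3)
  step 3: ref 3 -> HIT, frames=[2,4,3] (faults so far: 3)
  step 4: ref 4 -> HIT, frames=[2,4,3] (faults so far: 3)
  step 5: ref 3 -> HIT, frames=[2,4,3] (faults so far: 3)
  step 6: ref 3 -> HIT, frames=[2,4,3] (faults so far: 3)
  step 7: ref 1 -> FAULT, evict 4, frames=[2,1,3] (faults so far: 4)
  step 8: ref 2 -> HIT, frames=[2,1,3] (faults so far: 4)
  step 9: ref 3 -> HIT, frames=[2,1,3] (faults so far: 4)
  step 10: ref 3 -> HIT, frames=[2,1,3] (faults so far: 4)
  step 11: ref 4 -> FAULT, evict 1, frames=[2,4,3] (faults so far: 5)
  step 12: ref 3 -> HIT, frames=[2,4,3] (faults so far: 5)
  Optimal total faults: 5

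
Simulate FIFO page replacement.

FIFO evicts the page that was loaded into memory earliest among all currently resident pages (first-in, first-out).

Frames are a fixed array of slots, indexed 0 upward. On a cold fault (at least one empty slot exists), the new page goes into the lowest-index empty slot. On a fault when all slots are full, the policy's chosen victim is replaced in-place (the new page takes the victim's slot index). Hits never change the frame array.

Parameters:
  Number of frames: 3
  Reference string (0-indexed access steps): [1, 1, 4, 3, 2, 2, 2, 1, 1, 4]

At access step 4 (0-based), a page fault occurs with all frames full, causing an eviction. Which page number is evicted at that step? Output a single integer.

Answer: 1

Derivation:
Step 0: ref 1 -> FAULT, frames=[1,-,-]
Step 1: ref 1 -> HIT, frames=[1,-,-]
Step 2: ref 4 -> FAULT, frames=[1,4,-]
Step 3: ref 3 -> FAULT, frames=[1,4,3]
Step 4: ref 2 -> FAULT, evict 1, frames=[2,4,3]
At step 4: evicted page 1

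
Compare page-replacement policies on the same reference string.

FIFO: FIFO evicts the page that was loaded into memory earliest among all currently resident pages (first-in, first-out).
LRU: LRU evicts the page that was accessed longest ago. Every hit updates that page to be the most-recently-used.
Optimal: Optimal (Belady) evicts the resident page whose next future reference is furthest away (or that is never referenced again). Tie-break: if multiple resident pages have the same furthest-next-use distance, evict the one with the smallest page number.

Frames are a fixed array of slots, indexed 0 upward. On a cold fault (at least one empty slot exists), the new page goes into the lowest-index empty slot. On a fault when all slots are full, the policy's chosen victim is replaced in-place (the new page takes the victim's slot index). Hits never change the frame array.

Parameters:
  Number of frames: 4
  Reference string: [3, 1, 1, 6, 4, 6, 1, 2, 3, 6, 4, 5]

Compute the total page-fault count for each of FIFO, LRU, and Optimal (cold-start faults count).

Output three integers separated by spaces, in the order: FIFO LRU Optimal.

Answer: 7 8 6

Derivation:
--- FIFO ---
  step 0: ref 3 -> FAULT, frames=[3,-,-,-] (faults so far: 1)
  step 1: ref 1 -> FAULT, frames=[3,1,-,-] (faults so far: 2)
  step 2: ref 1 -> HIT, frames=[3,1,-,-] (faults so far: 2)
  step 3: ref 6 -> FAULT, frames=[3,1,6,-] (faults so far: 3)
  step 4: ref 4 -> FAULT, frames=[3,1,6,4] (faults so far: 4)
  step 5: ref 6 -> HIT, frames=[3,1,6,4] (faults so far: 4)
  step 6: ref 1 -> HIT, frames=[3,1,6,4] (faults so far: 4)
  step 7: ref 2 -> FAULT, evict 3, frames=[2,1,6,4] (faults so far: 5)
  step 8: ref 3 -> FAULT, evict 1, frames=[2,3,6,4] (faults so far: 6)
  step 9: ref 6 -> HIT, frames=[2,3,6,4] (faults so far: 6)
  step 10: ref 4 -> HIT, frames=[2,3,6,4] (faults so far: 6)
  step 11: ref 5 -> FAULT, evict 6, frames=[2,3,5,4] (faults so far: 7)
  FIFO total faults: 7
--- LRU ---
  step 0: ref 3 -> FAULT, frames=[3,-,-,-] (faults so far: 1)
  step 1: ref 1 -> FAULT, frames=[3,1,-,-] (faults so far: 2)
  step 2: ref 1 -> HIT, frames=[3,1,-,-] (faults so far: 2)
  step 3: ref 6 -> FAULT, frames=[3,1,6,-] (faults so far: 3)
  step 4: ref 4 -> FAULT, frames=[3,1,6,4] (faults so far: 4)
  step 5: ref 6 -> HIT, frames=[3,1,6,4] (faults so far: 4)
  step 6: ref 1 -> HIT, frames=[3,1,6,4] (faults so far: 4)
  step 7: ref 2 -> FAULT, evict 3, frames=[2,1,6,4] (faults so far: 5)
  step 8: ref 3 -> FAULT, evict 4, frames=[2,1,6,3] (faults so far: 6)
  step 9: ref 6 -> HIT, frames=[2,1,6,3] (faults so far: 6)
  step 10: ref 4 -> FAULT, evict 1, frames=[2,4,6,3] (faults so far: 7)
  step 11: ref 5 -> FAULT, evict 2, frames=[5,4,6,3] (faults so far: 8)
  LRU total faults: 8
--- Optimal ---
  step 0: ref 3 -> FAULT, frames=[3,-,-,-] (faults so far: 1)
  step 1: ref 1 -> FAULT, frames=[3,1,-,-] (faults so far: 2)
  step 2: ref 1 -> HIT, frames=[3,1,-,-] (faults so far: 2)
  step 3: ref 6 -> FAULT, frames=[3,1,6,-] (faults so far: 3)
  step 4: ref 4 -> FAULT, frames=[3,1,6,4] (faults so far: 4)
  step 5: ref 6 -> HIT, frames=[3,1,6,4] (faults so far: 4)
  step 6: ref 1 -> HIT, frames=[3,1,6,4] (faults so far: 4)
  step 7: ref 2 -> FAULT, evict 1, frames=[3,2,6,4] (faults so far: 5)
  step 8: ref 3 -> HIT, frames=[3,2,6,4] (faults so far: 5)
  step 9: ref 6 -> HIT, frames=[3,2,6,4] (faults so far: 5)
  step 10: ref 4 -> HIT, frames=[3,2,6,4] (faults so far: 5)
  step 11: ref 5 -> FAULT, evict 2, frames=[3,5,6,4] (faults so far: 6)
  Optimal total faults: 6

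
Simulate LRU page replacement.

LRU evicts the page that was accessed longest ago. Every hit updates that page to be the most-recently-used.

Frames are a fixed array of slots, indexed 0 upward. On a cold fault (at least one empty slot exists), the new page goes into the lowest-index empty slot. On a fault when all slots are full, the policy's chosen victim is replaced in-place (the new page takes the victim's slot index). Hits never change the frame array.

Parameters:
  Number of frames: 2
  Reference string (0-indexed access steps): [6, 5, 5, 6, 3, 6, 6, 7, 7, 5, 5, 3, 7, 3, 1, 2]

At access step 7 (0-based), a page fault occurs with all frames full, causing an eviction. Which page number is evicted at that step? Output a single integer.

Answer: 3

Derivation:
Step 0: ref 6 -> FAULT, frames=[6,-]
Step 1: ref 5 -> FAULT, frames=[6,5]
Step 2: ref 5 -> HIT, frames=[6,5]
Step 3: ref 6 -> HIT, frames=[6,5]
Step 4: ref 3 -> FAULT, evict 5, frames=[6,3]
Step 5: ref 6 -> HIT, frames=[6,3]
Step 6: ref 6 -> HIT, frames=[6,3]
Step 7: ref 7 -> FAULT, evict 3, frames=[6,7]
At step 7: evicted page 3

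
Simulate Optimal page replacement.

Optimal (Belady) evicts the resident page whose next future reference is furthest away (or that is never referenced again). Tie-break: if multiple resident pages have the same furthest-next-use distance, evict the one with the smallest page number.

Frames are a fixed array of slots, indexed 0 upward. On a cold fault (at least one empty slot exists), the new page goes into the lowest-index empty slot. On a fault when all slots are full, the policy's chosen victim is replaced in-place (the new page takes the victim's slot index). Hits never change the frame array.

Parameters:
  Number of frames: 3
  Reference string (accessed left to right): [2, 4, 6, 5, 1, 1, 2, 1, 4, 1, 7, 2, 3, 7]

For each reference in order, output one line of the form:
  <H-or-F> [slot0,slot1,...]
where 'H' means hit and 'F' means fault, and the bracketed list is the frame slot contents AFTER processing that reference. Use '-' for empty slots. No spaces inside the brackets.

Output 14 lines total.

F [2,-,-]
F [2,4,-]
F [2,4,6]
F [2,4,5]
F [2,4,1]
H [2,4,1]
H [2,4,1]
H [2,4,1]
H [2,4,1]
H [2,4,1]
F [2,4,7]
H [2,4,7]
F [3,4,7]
H [3,4,7]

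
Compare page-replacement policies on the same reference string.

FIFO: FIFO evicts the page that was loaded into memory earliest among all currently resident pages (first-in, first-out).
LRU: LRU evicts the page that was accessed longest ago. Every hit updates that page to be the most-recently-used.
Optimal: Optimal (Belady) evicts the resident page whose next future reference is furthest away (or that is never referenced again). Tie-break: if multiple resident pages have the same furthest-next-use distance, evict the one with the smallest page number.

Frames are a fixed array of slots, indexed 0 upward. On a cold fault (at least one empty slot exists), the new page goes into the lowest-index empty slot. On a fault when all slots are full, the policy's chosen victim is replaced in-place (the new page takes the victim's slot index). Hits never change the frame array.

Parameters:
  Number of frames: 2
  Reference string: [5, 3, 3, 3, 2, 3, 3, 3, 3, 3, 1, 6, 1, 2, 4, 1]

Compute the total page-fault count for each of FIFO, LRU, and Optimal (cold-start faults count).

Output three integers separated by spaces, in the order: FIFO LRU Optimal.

--- FIFO ---
  step 0: ref 5 -> FAULT, frames=[5,-] (faults so far: 1)
  step 1: ref 3 -> FAULT, frames=[5,3] (faults so far: 2)
  step 2: ref 3 -> HIT, frames=[5,3] (faults so far: 2)
  step 3: ref 3 -> HIT, frames=[5,3] (faults so far: 2)
  step 4: ref 2 -> FAULT, evict 5, frames=[2,3] (faults so far: 3)
  step 5: ref 3 -> HIT, frames=[2,3] (faults so far: 3)
  step 6: ref 3 -> HIT, frames=[2,3] (faults so far: 3)
  step 7: ref 3 -> HIT, frames=[2,3] (faults so far: 3)
  step 8: ref 3 -> HIT, frames=[2,3] (faults so far: 3)
  step 9: ref 3 -> HIT, frames=[2,3] (faults so far: 3)
  step 10: ref 1 -> FAULT, evict 3, frames=[2,1] (faults so far: 4)
  step 11: ref 6 -> FAULT, evict 2, frames=[6,1] (faults so far: 5)
  step 12: ref 1 -> HIT, frames=[6,1] (faults so far: 5)
  step 13: ref 2 -> FAULT, evict 1, frames=[6,2] (faults so far: 6)
  step 14: ref 4 -> FAULT, evict 6, frames=[4,2] (faults so far: 7)
  step 15: ref 1 -> FAULT, evict 2, frames=[4,1] (faults so far: 8)
  FIFO total faults: 8
--- LRU ---
  step 0: ref 5 -> FAULT, frames=[5,-] (faults so far: 1)
  step 1: ref 3 -> FAULT, frames=[5,3] (faults so far: 2)
  step 2: ref 3 -> HIT, frames=[5,3] (faults so far: 2)
  step 3: ref 3 -> HIT, frames=[5,3] (faults so far: 2)
  step 4: ref 2 -> FAULT, evict 5, frames=[2,3] (faults so far: 3)
  step 5: ref 3 -> HIT, frames=[2,3] (faults so far: 3)
  step 6: ref 3 -> HIT, frames=[2,3] (faults so far: 3)
  step 7: ref 3 -> HIT, frames=[2,3] (faults so far: 3)
  step 8: ref 3 -> HIT, frames=[2,3] (faults so far: 3)
  step 9: ref 3 -> HIT, frames=[2,3] (faults so far: 3)
  step 10: ref 1 -> FAULT, evict 2, frames=[1,3] (faults so far: 4)
  step 11: ref 6 -> FAULT, evict 3, frames=[1,6] (faults so far: 5)
  step 12: ref 1 -> HIT, frames=[1,6] (faults so far: 5)
  step 13: ref 2 -> FAULT, evict 6, frames=[1,2] (faults so far: 6)
  step 14: ref 4 -> FAULT, evict 1, frames=[4,2] (faults so far: 7)
  step 15: ref 1 -> FAULT, evict 2, frames=[4,1] (faults so far: 8)
  LRU total faults: 8
--- Optimal ---
  step 0: ref 5 -> FAULT, frames=[5,-] (faults so far: 1)
  step 1: ref 3 -> FAULT, frames=[5,3] (faults so far: 2)
  step 2: ref 3 -> HIT, frames=[5,3] (faults so far: 2)
  step 3: ref 3 -> HIT, frames=[5,3] (faults so far: 2)
  step 4: ref 2 -> FAULT, evict 5, frames=[2,3] (faults so far: 3)
  step 5: ref 3 -> HIT, frames=[2,3] (faults so far: 3)
  step 6: ref 3 -> HIT, frames=[2,3] (faults so far: 3)
  step 7: ref 3 -> HIT, frames=[2,3] (faults so far: 3)
  step 8: ref 3 -> HIT, frames=[2,3] (faults so far: 3)
  step 9: ref 3 -> HIT, frames=[2,3] (faults so far: 3)
  step 10: ref 1 -> FAULT, evict 3, frames=[2,1] (faults so far: 4)
  step 11: ref 6 -> FAULT, evict 2, frames=[6,1] (faults so far: 5)
  step 12: ref 1 -> HIT, frames=[6,1] (faults so far: 5)
  step 13: ref 2 -> FAULT, evict 6, frames=[2,1] (faults so far: 6)
  step 14: ref 4 -> FAULT, evict 2, frames=[4,1] (faults so far: 7)
  step 15: ref 1 -> HIT, frames=[4,1] (faults so far: 7)
  Optimal total faults: 7

Answer: 8 8 7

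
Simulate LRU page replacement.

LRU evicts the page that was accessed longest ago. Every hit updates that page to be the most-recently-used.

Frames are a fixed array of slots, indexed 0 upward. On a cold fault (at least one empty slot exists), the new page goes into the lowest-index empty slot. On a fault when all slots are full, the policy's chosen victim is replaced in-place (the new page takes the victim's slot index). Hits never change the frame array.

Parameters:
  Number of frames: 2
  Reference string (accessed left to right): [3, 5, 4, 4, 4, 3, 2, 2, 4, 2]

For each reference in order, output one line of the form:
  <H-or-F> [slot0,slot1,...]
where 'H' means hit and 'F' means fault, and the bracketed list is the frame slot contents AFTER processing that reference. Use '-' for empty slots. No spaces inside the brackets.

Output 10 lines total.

F [3,-]
F [3,5]
F [4,5]
H [4,5]
H [4,5]
F [4,3]
F [2,3]
H [2,3]
F [2,4]
H [2,4]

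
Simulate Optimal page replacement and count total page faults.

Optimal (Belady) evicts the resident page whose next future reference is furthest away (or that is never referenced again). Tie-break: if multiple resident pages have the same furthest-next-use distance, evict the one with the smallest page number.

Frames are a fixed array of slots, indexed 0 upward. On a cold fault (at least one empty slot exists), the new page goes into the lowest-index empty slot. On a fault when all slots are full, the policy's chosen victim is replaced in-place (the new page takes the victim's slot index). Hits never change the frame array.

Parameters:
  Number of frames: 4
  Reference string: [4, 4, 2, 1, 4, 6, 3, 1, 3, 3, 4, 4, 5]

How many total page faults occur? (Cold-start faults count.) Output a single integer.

Step 0: ref 4 → FAULT, frames=[4,-,-,-]
Step 1: ref 4 → HIT, frames=[4,-,-,-]
Step 2: ref 2 → FAULT, frames=[4,2,-,-]
Step 3: ref 1 → FAULT, frames=[4,2,1,-]
Step 4: ref 4 → HIT, frames=[4,2,1,-]
Step 5: ref 6 → FAULT, frames=[4,2,1,6]
Step 6: ref 3 → FAULT (evict 2), frames=[4,3,1,6]
Step 7: ref 1 → HIT, frames=[4,3,1,6]
Step 8: ref 3 → HIT, frames=[4,3,1,6]
Step 9: ref 3 → HIT, frames=[4,3,1,6]
Step 10: ref 4 → HIT, frames=[4,3,1,6]
Step 11: ref 4 → HIT, frames=[4,3,1,6]
Step 12: ref 5 → FAULT (evict 1), frames=[4,3,5,6]
Total faults: 6

Answer: 6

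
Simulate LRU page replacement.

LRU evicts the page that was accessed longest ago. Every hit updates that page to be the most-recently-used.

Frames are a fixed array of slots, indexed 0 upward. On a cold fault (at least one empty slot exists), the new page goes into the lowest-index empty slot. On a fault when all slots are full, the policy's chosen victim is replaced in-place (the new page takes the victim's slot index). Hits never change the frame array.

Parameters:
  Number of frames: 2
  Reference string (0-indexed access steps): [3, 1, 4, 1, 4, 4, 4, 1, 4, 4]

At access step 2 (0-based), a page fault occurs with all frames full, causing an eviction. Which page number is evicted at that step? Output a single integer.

Step 0: ref 3 -> FAULT, frames=[3,-]
Step 1: ref 1 -> FAULT, frames=[3,1]
Step 2: ref 4 -> FAULT, evict 3, frames=[4,1]
At step 2: evicted page 3

Answer: 3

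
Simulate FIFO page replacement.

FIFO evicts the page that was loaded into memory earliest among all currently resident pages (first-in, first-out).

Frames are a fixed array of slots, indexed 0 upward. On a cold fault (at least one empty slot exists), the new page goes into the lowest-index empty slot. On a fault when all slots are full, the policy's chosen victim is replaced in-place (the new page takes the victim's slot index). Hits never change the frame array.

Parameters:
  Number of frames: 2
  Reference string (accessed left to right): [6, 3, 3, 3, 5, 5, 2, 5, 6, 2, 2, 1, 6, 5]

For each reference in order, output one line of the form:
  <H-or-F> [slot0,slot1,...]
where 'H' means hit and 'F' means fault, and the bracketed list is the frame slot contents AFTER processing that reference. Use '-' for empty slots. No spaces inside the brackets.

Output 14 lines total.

F [6,-]
F [6,3]
H [6,3]
H [6,3]
F [5,3]
H [5,3]
F [5,2]
H [5,2]
F [6,2]
H [6,2]
H [6,2]
F [6,1]
H [6,1]
F [5,1]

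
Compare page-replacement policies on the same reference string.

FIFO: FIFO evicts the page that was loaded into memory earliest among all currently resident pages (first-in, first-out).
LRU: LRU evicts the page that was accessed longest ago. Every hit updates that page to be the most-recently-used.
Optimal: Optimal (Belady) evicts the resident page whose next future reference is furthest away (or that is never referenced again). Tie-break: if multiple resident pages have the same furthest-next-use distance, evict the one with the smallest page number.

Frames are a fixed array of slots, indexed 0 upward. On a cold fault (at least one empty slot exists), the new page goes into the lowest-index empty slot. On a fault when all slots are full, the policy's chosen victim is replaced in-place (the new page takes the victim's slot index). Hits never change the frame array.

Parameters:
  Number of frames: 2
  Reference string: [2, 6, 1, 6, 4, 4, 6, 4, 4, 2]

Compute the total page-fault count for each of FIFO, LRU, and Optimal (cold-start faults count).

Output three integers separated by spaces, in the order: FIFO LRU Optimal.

--- FIFO ---
  step 0: ref 2 -> FAULT, frames=[2,-] (faults so far: 1)
  step 1: ref 6 -> FAULT, frames=[2,6] (faults so far: 2)
  step 2: ref 1 -> FAULT, evict 2, frames=[1,6] (faults so far: 3)
  step 3: ref 6 -> HIT, frames=[1,6] (faults so far: 3)
  step 4: ref 4 -> FAULT, evict 6, frames=[1,4] (faults so far: 4)
  step 5: ref 4 -> HIT, frames=[1,4] (faults so far: 4)
  step 6: ref 6 -> FAULT, evict 1, frames=[6,4] (faults so far: 5)
  step 7: ref 4 -> HIT, frames=[6,4] (faults so far: 5)
  step 8: ref 4 -> HIT, frames=[6,4] (faults so far: 5)
  step 9: ref 2 -> FAULT, evict 4, frames=[6,2] (faults so far: 6)
  FIFO total faults: 6
--- LRU ---
  step 0: ref 2 -> FAULT, frames=[2,-] (faults so far: 1)
  step 1: ref 6 -> FAULT, frames=[2,6] (faults so far: 2)
  step 2: ref 1 -> FAULT, evict 2, frames=[1,6] (faults so far: 3)
  step 3: ref 6 -> HIT, frames=[1,6] (faults so far: 3)
  step 4: ref 4 -> FAULT, evict 1, frames=[4,6] (faults so far: 4)
  step 5: ref 4 -> HIT, frames=[4,6] (faults so far: 4)
  step 6: ref 6 -> HIT, frames=[4,6] (faults so far: 4)
  step 7: ref 4 -> HIT, frames=[4,6] (faults so far: 4)
  step 8: ref 4 -> HIT, frames=[4,6] (faults so far: 4)
  step 9: ref 2 -> FAULT, evict 6, frames=[4,2] (faults so far: 5)
  LRU total faults: 5
--- Optimal ---
  step 0: ref 2 -> FAULT, frames=[2,-] (faults so far: 1)
  step 1: ref 6 -> FAULT, frames=[2,6] (faults so far: 2)
  step 2: ref 1 -> FAULT, evict 2, frames=[1,6] (faults so far: 3)
  step 3: ref 6 -> HIT, frames=[1,6] (faults so far: 3)
  step 4: ref 4 -> FAULT, evict 1, frames=[4,6] (faults so far: 4)
  step 5: ref 4 -> HIT, frames=[4,6] (faults so far: 4)
  step 6: ref 6 -> HIT, frames=[4,6] (faults so far: 4)
  step 7: ref 4 -> HIT, frames=[4,6] (faults so far: 4)
  step 8: ref 4 -> HIT, frames=[4,6] (faults so far: 4)
  step 9: ref 2 -> FAULT, evict 4, frames=[2,6] (faults so far: 5)
  Optimal total faults: 5

Answer: 6 5 5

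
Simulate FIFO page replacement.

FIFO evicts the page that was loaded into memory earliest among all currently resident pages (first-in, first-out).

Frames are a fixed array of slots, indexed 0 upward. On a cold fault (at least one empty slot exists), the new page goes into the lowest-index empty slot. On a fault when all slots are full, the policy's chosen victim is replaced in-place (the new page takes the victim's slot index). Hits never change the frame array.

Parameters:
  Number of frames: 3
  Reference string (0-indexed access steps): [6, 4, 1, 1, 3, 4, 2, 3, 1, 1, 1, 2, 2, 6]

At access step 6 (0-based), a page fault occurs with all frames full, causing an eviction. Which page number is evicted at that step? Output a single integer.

Step 0: ref 6 -> FAULT, frames=[6,-,-]
Step 1: ref 4 -> FAULT, frames=[6,4,-]
Step 2: ref 1 -> FAULT, frames=[6,4,1]
Step 3: ref 1 -> HIT, frames=[6,4,1]
Step 4: ref 3 -> FAULT, evict 6, frames=[3,4,1]
Step 5: ref 4 -> HIT, frames=[3,4,1]
Step 6: ref 2 -> FAULT, evict 4, frames=[3,2,1]
At step 6: evicted page 4

Answer: 4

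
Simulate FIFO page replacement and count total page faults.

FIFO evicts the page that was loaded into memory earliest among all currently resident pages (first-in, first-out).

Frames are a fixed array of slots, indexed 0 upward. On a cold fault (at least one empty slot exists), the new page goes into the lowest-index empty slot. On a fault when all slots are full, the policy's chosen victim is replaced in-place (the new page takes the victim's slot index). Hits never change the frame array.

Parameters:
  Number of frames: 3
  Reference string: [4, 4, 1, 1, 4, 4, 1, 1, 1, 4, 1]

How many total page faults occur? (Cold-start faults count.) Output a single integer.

Answer: 2

Derivation:
Step 0: ref 4 → FAULT, frames=[4,-,-]
Step 1: ref 4 → HIT, frames=[4,-,-]
Step 2: ref 1 → FAULT, frames=[4,1,-]
Step 3: ref 1 → HIT, frames=[4,1,-]
Step 4: ref 4 → HIT, frames=[4,1,-]
Step 5: ref 4 → HIT, frames=[4,1,-]
Step 6: ref 1 → HIT, frames=[4,1,-]
Step 7: ref 1 → HIT, frames=[4,1,-]
Step 8: ref 1 → HIT, frames=[4,1,-]
Step 9: ref 4 → HIT, frames=[4,1,-]
Step 10: ref 1 → HIT, frames=[4,1,-]
Total faults: 2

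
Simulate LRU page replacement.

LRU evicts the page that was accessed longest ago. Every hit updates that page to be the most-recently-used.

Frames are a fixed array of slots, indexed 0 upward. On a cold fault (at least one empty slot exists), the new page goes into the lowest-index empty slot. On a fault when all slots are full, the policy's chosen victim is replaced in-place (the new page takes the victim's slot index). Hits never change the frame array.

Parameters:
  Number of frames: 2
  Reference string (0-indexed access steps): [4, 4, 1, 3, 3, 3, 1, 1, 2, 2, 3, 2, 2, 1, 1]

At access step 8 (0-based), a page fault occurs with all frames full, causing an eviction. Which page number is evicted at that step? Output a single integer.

Step 0: ref 4 -> FAULT, frames=[4,-]
Step 1: ref 4 -> HIT, frames=[4,-]
Step 2: ref 1 -> FAULT, frames=[4,1]
Step 3: ref 3 -> FAULT, evict 4, frames=[3,1]
Step 4: ref 3 -> HIT, frames=[3,1]
Step 5: ref 3 -> HIT, frames=[3,1]
Step 6: ref 1 -> HIT, frames=[3,1]
Step 7: ref 1 -> HIT, frames=[3,1]
Step 8: ref 2 -> FAULT, evict 3, frames=[2,1]
At step 8: evicted page 3

Answer: 3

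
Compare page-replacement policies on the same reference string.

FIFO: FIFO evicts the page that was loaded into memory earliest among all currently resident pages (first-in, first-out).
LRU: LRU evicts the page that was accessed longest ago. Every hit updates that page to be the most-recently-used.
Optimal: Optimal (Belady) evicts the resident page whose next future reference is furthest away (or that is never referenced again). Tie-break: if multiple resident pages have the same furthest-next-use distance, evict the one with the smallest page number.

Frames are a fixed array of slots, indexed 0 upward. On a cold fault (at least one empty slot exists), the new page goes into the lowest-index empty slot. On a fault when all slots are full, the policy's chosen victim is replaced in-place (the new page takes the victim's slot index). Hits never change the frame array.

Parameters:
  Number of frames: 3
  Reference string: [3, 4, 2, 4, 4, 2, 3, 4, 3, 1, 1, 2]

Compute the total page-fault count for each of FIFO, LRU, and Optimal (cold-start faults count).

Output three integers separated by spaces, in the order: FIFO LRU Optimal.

Answer: 4 5 4

Derivation:
--- FIFO ---
  step 0: ref 3 -> FAULT, frames=[3,-,-] (faults so far: 1)
  step 1: ref 4 -> FAULT, frames=[3,4,-] (faults so far: 2)
  step 2: ref 2 -> FAULT, frames=[3,4,2] (faults so far: 3)
  step 3: ref 4 -> HIT, frames=[3,4,2] (faults so far: 3)
  step 4: ref 4 -> HIT, frames=[3,4,2] (faults so far: 3)
  step 5: ref 2 -> HIT, frames=[3,4,2] (faults so far: 3)
  step 6: ref 3 -> HIT, frames=[3,4,2] (faults so far: 3)
  step 7: ref 4 -> HIT, frames=[3,4,2] (faults so far: 3)
  step 8: ref 3 -> HIT, frames=[3,4,2] (faults so far: 3)
  step 9: ref 1 -> FAULT, evict 3, frames=[1,4,2] (faults so far: 4)
  step 10: ref 1 -> HIT, frames=[1,4,2] (faults so far: 4)
  step 11: ref 2 -> HIT, frames=[1,4,2] (faults so far: 4)
  FIFO total faults: 4
--- LRU ---
  step 0: ref 3 -> FAULT, frames=[3,-,-] (faults so far: 1)
  step 1: ref 4 -> FAULT, frames=[3,4,-] (faults so far: 2)
  step 2: ref 2 -> FAULT, frames=[3,4,2] (faults so far: 3)
  step 3: ref 4 -> HIT, frames=[3,4,2] (faults so far: 3)
  step 4: ref 4 -> HIT, frames=[3,4,2] (faults so far: 3)
  step 5: ref 2 -> HIT, frames=[3,4,2] (faults so far: 3)
  step 6: ref 3 -> HIT, frames=[3,4,2] (faults so far: 3)
  step 7: ref 4 -> HIT, frames=[3,4,2] (faults so far: 3)
  step 8: ref 3 -> HIT, frames=[3,4,2] (faults so far: 3)
  step 9: ref 1 -> FAULT, evict 2, frames=[3,4,1] (faults so far: 4)
  step 10: ref 1 -> HIT, frames=[3,4,1] (faults so far: 4)
  step 11: ref 2 -> FAULT, evict 4, frames=[3,2,1] (faults so far: 5)
  LRU total faults: 5
--- Optimal ---
  step 0: ref 3 -> FAULT, frames=[3,-,-] (faults so far: 1)
  step 1: ref 4 -> FAULT, frames=[3,4,-] (faults so far: 2)
  step 2: ref 2 -> FAULT, frames=[3,4,2] (faults so far: 3)
  step 3: ref 4 -> HIT, frames=[3,4,2] (faults so far: 3)
  step 4: ref 4 -> HIT, frames=[3,4,2] (faults so far: 3)
  step 5: ref 2 -> HIT, frames=[3,4,2] (faults so far: 3)
  step 6: ref 3 -> HIT, frames=[3,4,2] (faults so far: 3)
  step 7: ref 4 -> HIT, frames=[3,4,2] (faults so far: 3)
  step 8: ref 3 -> HIT, frames=[3,4,2] (faults so far: 3)
  step 9: ref 1 -> FAULT, evict 3, frames=[1,4,2] (faults so far: 4)
  step 10: ref 1 -> HIT, frames=[1,4,2] (faults so far: 4)
  step 11: ref 2 -> HIT, frames=[1,4,2] (faults so far: 4)
  Optimal total faults: 4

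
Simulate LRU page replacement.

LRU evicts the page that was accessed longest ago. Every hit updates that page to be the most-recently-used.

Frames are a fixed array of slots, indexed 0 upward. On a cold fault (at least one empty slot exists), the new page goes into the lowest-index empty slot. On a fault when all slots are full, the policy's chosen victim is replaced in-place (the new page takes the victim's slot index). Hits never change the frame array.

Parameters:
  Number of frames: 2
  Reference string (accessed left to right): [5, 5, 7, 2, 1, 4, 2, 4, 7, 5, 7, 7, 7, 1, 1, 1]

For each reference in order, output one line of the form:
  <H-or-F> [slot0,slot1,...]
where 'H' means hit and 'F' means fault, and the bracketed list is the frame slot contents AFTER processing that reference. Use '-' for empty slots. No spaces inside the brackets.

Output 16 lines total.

F [5,-]
H [5,-]
F [5,7]
F [2,7]
F [2,1]
F [4,1]
F [4,2]
H [4,2]
F [4,7]
F [5,7]
H [5,7]
H [5,7]
H [5,7]
F [1,7]
H [1,7]
H [1,7]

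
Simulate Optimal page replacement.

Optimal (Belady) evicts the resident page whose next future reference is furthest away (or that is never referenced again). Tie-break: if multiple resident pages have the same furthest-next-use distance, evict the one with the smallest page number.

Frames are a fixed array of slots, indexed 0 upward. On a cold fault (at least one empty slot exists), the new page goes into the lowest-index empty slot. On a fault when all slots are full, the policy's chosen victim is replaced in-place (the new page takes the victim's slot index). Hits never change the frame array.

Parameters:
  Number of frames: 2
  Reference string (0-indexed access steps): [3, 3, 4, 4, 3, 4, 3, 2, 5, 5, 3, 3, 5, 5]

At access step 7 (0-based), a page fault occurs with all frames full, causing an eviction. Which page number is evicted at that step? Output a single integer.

Answer: 4

Derivation:
Step 0: ref 3 -> FAULT, frames=[3,-]
Step 1: ref 3 -> HIT, frames=[3,-]
Step 2: ref 4 -> FAULT, frames=[3,4]
Step 3: ref 4 -> HIT, frames=[3,4]
Step 4: ref 3 -> HIT, frames=[3,4]
Step 5: ref 4 -> HIT, frames=[3,4]
Step 6: ref 3 -> HIT, frames=[3,4]
Step 7: ref 2 -> FAULT, evict 4, frames=[3,2]
At step 7: evicted page 4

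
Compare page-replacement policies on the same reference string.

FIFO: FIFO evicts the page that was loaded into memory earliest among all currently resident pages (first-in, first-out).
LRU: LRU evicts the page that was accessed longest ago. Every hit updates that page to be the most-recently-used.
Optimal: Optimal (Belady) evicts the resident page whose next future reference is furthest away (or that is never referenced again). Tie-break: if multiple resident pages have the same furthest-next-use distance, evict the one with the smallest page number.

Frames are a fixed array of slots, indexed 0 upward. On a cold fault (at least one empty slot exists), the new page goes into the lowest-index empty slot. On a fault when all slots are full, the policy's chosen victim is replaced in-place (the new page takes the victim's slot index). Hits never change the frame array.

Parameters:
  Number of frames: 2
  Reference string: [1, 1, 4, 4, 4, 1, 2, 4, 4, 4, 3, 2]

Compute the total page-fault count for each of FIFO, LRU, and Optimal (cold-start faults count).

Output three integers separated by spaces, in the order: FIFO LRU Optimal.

--- FIFO ---
  step 0: ref 1 -> FAULT, frames=[1,-] (faults so far: 1)
  step 1: ref 1 -> HIT, frames=[1,-] (faults so far: 1)
  step 2: ref 4 -> FAULT, frames=[1,4] (faults so far: 2)
  step 3: ref 4 -> HIT, frames=[1,4] (faults so far: 2)
  step 4: ref 4 -> HIT, frames=[1,4] (faults so far: 2)
  step 5: ref 1 -> HIT, frames=[1,4] (faults so far: 2)
  step 6: ref 2 -> FAULT, evict 1, frames=[2,4] (faults so far: 3)
  step 7: ref 4 -> HIT, frames=[2,4] (faults so far: 3)
  step 8: ref 4 -> HIT, frames=[2,4] (faults so far: 3)
  step 9: ref 4 -> HIT, frames=[2,4] (faults so far: 3)
  step 10: ref 3 -> FAULT, evict 4, frames=[2,3] (faults so far: 4)
  step 11: ref 2 -> HIT, frames=[2,3] (faults so far: 4)
  FIFO total faults: 4
--- LRU ---
  step 0: ref 1 -> FAULT, frames=[1,-] (faults so far: 1)
  step 1: ref 1 -> HIT, frames=[1,-] (faults so far: 1)
  step 2: ref 4 -> FAULT, frames=[1,4] (faults so far: 2)
  step 3: ref 4 -> HIT, frames=[1,4] (faults so far: 2)
  step 4: ref 4 -> HIT, frames=[1,4] (faults so far: 2)
  step 5: ref 1 -> HIT, frames=[1,4] (faults so far: 2)
  step 6: ref 2 -> FAULT, evict 4, frames=[1,2] (faults so far: 3)
  step 7: ref 4 -> FAULT, evict 1, frames=[4,2] (faults so far: 4)
  step 8: ref 4 -> HIT, frames=[4,2] (faults so far: 4)
  step 9: ref 4 -> HIT, frames=[4,2] (faults so far: 4)
  step 10: ref 3 -> FAULT, evict 2, frames=[4,3] (faults so far: 5)
  step 11: ref 2 -> FAULT, evict 4, frames=[2,3] (faults so far: 6)
  LRU total faults: 6
--- Optimal ---
  step 0: ref 1 -> FAULT, frames=[1,-] (faults so far: 1)
  step 1: ref 1 -> HIT, frames=[1,-] (faults so far: 1)
  step 2: ref 4 -> FAULT, frames=[1,4] (faults so far: 2)
  step 3: ref 4 -> HIT, frames=[1,4] (faults so far: 2)
  step 4: ref 4 -> HIT, frames=[1,4] (faults so far: 2)
  step 5: ref 1 -> HIT, frames=[1,4] (faults so far: 2)
  step 6: ref 2 -> FAULT, evict 1, frames=[2,4] (faults so far: 3)
  step 7: ref 4 -> HIT, frames=[2,4] (faults so far: 3)
  step 8: ref 4 -> HIT, frames=[2,4] (faults so far: 3)
  step 9: ref 4 -> HIT, frames=[2,4] (faults so far: 3)
  step 10: ref 3 -> FAULT, evict 4, frames=[2,3] (faults so far: 4)
  step 11: ref 2 -> HIT, frames=[2,3] (faults so far: 4)
  Optimal total faults: 4

Answer: 4 6 4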